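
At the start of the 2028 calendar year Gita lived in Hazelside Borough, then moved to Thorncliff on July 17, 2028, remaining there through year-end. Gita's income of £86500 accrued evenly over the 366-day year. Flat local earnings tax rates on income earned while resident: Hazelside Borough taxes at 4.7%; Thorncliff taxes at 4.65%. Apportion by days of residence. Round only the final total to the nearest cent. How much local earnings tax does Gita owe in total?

£4045.65

Hazelside Borough, January 1 – July 16, 2028: 198 days → £86500 × 4.7% × 198/366 = £2199.3689
Thorncliff, July 17 – December 31, 2028: 168 days → £86500 × 4.65% × 168/366 = £1846.2787
Total = £4045.6475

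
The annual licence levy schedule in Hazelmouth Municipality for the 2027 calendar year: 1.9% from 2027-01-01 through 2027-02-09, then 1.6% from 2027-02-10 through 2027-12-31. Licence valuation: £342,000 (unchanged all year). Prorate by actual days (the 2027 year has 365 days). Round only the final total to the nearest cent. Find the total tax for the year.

2027-01-01 to 2027-02-09: 40 days at 1.9% → £342,000 × 1.9% × 40/365 = £712.1096
2027-02-10 to 2027-12-31: 325 days at 1.6% → £342,000 × 1.6% × 325/365 = £4,872.3288
Total = £5,584.4384

£5,584.44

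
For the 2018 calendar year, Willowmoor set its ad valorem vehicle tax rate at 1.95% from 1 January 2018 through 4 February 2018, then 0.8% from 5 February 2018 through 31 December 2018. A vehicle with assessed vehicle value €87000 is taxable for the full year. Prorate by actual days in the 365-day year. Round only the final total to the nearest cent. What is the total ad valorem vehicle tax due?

€791.94

1 January – 4 February 2018: 35 days at 1.95% → €87000 × 1.95% × 35/365 = €162.6781
5 February – 31 December 2018: 330 days at 0.8% → €87000 × 0.8% × 330/365 = €629.2603
Total = €791.9384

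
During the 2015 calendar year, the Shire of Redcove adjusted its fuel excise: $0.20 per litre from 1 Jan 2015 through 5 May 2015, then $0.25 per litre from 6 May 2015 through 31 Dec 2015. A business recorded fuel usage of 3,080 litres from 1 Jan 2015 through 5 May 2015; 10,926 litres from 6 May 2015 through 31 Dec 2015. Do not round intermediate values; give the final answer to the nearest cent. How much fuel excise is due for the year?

$3,347.50

1 Jan – 5 May 2015: 3,080 litres at $0.20/litre → $616.00
6 May – 31 Dec 2015: 10,926 litres at $0.25/litre → $2,731.50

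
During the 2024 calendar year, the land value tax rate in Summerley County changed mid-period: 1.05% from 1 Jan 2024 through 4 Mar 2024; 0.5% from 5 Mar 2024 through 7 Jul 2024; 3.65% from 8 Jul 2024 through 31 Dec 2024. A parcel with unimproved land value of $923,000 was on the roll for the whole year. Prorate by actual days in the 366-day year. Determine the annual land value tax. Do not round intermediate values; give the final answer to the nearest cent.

$19,563.31

1 Jan – 4 Mar 2024: 64 days at 1.05% → $923,000 × 1.05% × 64/366 = $1,694.6885
5 Mar – 7 Jul 2024: 125 days at 0.5% → $923,000 × 0.5% × 125/366 = $1,576.1612
8 Jul – 31 Dec 2024: 177 days at 3.65% → $923,000 × 3.65% × 177/366 = $16,292.4631
Total = $19,563.3128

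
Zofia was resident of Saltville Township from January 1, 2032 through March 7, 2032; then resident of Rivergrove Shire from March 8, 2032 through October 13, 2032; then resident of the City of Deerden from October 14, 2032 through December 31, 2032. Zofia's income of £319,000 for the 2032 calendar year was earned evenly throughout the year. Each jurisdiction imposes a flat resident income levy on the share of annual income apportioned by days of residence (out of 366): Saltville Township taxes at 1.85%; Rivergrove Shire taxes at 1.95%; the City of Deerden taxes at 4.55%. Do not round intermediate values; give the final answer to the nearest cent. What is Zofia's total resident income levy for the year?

Saltville Township, January 1 – March 7, 2032: 67 days → £319,000 × 1.85% × 67/366 = £1,080.3292
Rivergrove Shire, March 8 – October 13, 2032: 220 days → £319,000 × 1.95% × 220/366 = £3,739.0984
The City of Deerden, October 14 – December 31, 2032: 79 days → £319,000 × 4.55% × 79/366 = £3,132.9112
Total = £7,952.3388

£7,952.34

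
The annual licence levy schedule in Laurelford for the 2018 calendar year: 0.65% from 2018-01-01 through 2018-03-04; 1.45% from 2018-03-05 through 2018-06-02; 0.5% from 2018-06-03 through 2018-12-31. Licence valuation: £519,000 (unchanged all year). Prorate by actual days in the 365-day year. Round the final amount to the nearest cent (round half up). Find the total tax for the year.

£3,945.11

2018-01-01 to 2018-03-04: 63 days at 0.65% → £519,000 × 0.65% × 63/365 = £582.2753
2018-03-05 to 2018-06-02: 90 days at 1.45% → £519,000 × 1.45% × 90/365 = £1,855.6027
2018-06-03 to 2018-12-31: 212 days at 0.5% → £519,000 × 0.5% × 212/365 = £1,507.2329
Total = £3,945.1110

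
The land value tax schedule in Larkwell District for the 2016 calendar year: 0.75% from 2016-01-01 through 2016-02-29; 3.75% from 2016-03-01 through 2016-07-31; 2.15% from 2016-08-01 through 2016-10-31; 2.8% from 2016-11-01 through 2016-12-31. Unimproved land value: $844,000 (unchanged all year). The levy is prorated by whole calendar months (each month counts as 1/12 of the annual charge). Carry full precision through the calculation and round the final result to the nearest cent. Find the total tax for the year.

2016-01-01 to 2016-02-29: 2 months at 0.75% → $844,000 × 0.75% × 2/12 = $1,055.0000
2016-03-01 to 2016-07-31: 5 months at 3.75% → $844,000 × 3.75% × 5/12 = $13,187.5000
2016-08-01 to 2016-10-31: 3 months at 2.15% → $844,000 × 2.15% × 3/12 = $4,536.5000
2016-11-01 to 2016-12-31: 2 months at 2.8% → $844,000 × 2.8% × 2/12 = $3,938.6667
Total = $22,717.6667

$22,717.67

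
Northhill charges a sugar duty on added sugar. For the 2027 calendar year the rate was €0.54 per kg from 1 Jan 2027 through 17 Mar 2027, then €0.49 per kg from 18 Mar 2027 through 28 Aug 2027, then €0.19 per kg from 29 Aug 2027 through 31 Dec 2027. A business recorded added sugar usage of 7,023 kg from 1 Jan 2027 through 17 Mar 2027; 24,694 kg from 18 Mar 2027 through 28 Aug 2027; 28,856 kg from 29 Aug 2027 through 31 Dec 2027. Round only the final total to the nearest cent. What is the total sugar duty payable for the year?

1 Jan – 17 Mar 2027: 7,023 kg at €0.54/kg → €3792.42
18 Mar – 28 Aug 2027: 24,694 kg at €0.49/kg → €12100.06
29 Aug – 31 Dec 2027: 28,856 kg at €0.19/kg → €5482.64

€21375.12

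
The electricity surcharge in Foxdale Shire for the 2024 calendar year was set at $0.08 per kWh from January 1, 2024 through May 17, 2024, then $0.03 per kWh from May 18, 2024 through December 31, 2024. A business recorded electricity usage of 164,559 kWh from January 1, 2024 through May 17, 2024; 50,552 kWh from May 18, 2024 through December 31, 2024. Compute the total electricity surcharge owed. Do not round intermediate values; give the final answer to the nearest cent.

January 1 – May 17, 2024: 164,559 kWh at $0.08/kWh → $13,164.72
May 18 – December 31, 2024: 50,552 kWh at $0.03/kWh → $1,516.56

$14,681.28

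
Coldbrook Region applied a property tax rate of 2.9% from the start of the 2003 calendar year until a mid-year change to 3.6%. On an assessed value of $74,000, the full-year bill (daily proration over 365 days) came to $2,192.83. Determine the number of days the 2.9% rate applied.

332 days

Let d = days at the first rate; then 365 − d days at the second rate.
$74,000 × [2.9%·d + 3.6%·(365−d)] / 365 = $2,192.83
Solving gives d = 332, so the new rate took effect on November 29, 2003.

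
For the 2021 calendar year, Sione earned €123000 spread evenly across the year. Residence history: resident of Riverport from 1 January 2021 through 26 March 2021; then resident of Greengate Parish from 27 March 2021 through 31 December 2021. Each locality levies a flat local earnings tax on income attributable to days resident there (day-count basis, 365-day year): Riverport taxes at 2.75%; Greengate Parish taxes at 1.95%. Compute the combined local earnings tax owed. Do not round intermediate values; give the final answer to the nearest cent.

€2627.65

Riverport, 1 January – 26 March 2021: 85 days → €123000 × 2.75% × 85/365 = €787.7055
Greengate Parish, 27 March – 31 December 2021: 280 days → €123000 × 1.95% × 280/365 = €1839.9452
Total = €2627.6507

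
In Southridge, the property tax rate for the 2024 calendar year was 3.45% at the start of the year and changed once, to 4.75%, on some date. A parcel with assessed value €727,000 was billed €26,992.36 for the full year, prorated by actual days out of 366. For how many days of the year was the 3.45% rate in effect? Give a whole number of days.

292 days

Let d = days at the first rate; then 366 − d days at the second rate.
€727,000 × [3.45%·d + 4.75%·(366−d)] / 366 = €26,992.36
Solving gives d = 292, so the new rate took effect on 19 Oct 2024.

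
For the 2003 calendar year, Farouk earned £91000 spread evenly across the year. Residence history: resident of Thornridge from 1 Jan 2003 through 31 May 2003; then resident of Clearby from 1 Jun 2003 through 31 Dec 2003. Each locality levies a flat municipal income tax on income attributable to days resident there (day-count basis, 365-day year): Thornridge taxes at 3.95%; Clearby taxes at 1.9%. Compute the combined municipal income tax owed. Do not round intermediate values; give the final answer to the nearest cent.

£2500.75

Thornridge, 1 Jan – 31 May 2003: 151 days → £91000 × 3.95% × 151/365 = £1487.0397
Clearby, 1 Jun – 31 Dec 2003: 214 days → £91000 × 1.9% × 214/365 = £1013.7151
Total = £2500.7548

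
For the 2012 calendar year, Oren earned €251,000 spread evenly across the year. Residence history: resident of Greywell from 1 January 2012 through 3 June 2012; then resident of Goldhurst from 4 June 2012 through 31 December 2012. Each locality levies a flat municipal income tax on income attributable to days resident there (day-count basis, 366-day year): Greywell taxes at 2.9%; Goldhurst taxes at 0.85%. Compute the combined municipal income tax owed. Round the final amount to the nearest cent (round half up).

€4,312.61

Greywell, 1 January – 3 June 2012: 155 days → €251,000 × 2.9% × 155/366 = €3,082.6366
Goldhurst, 4 June – 31 December 2012: 211 days → €251,000 × 0.85% × 211/366 = €1,229.9686
Total = €4,312.6052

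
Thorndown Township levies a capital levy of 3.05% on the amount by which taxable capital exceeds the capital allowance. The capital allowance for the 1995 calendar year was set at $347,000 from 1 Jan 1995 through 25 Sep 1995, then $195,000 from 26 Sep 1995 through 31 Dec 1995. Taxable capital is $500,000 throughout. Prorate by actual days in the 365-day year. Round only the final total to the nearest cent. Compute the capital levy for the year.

1 Jan – 25 Sep 1995: 268 days, exemption $347,000 → ($500,000 − $347,000) × 3.05% × 268/365 = $3,426.3616
26 Sep – 31 Dec 1995: 97 days, exemption $195,000 → ($500,000 − $195,000) × 3.05% × 97/365 = $2,472.1712
Total = $5,898.5329

$5,898.53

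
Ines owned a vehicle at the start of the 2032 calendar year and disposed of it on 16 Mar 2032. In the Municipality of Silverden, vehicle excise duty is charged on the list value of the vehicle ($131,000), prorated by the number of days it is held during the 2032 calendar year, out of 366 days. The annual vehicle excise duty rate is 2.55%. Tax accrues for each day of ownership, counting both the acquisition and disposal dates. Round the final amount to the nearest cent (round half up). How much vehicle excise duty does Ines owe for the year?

Days held (1 Jan – 16 Mar 2032): 76 out of 366
Tax = $131,000 × 2.55% × 76/366 = $693.6557

$693.66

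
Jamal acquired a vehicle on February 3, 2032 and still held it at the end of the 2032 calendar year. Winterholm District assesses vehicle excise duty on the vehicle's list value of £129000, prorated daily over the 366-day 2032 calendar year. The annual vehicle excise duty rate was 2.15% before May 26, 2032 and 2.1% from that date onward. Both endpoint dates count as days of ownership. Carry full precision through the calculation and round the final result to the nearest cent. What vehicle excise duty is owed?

£2484.66

February 3 – May 25, 2032: 113 days at 2.15% → £129000 × 2.15% × 113/366 = £856.2992
May 26 – December 31, 2032: 220 days at 2.1% → £129000 × 2.1% × 220/366 = £1628.3607
Total = £2484.6598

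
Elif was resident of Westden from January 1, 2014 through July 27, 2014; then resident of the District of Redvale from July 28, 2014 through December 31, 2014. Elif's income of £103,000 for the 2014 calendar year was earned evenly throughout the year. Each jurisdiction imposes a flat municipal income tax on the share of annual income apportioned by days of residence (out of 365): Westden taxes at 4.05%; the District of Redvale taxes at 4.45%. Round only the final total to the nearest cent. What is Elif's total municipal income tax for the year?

£4,348.72

Westden, January 1 – July 27, 2014: 208 days → £103,000 × 4.05% × 208/365 = £2,377.1836
The District of Redvale, July 28 – December 31, 2014: 157 days → £103,000 × 4.45% × 157/365 = £1,971.5329
Total = £4,348.7164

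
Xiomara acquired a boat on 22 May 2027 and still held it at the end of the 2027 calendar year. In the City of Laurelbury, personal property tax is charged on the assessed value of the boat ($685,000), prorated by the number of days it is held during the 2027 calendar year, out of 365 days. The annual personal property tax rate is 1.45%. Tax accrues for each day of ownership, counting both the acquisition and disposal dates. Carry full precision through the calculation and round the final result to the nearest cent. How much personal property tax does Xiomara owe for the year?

$6,095.56

Days held (22 May – 31 Dec 2027): 224 out of 365
Tax = $685,000 × 1.45% × 224/365 = $6,095.5616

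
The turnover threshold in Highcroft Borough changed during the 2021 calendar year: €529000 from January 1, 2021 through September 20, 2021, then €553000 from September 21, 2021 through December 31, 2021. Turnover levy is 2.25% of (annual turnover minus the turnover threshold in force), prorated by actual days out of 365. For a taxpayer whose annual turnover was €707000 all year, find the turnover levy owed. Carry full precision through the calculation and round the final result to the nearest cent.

January 1 – September 20, 2021: 263 days, exemption €529000 → (€707000 − €529000) × 2.25% × 263/365 = €2885.7945
September 21 – December 31, 2021: 102 days, exemption €553000 → (€707000 − €553000) × 2.25% × 102/365 = €968.3014
Total = €3854.0959

€3854.10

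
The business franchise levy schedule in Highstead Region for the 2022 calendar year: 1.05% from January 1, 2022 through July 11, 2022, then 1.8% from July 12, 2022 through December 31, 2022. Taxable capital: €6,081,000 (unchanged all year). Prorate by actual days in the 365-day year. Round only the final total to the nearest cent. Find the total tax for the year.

January 1 – July 11, 2022: 192 days at 1.05% → €6,081,000 × 1.05% × 192/365 = €33,587.1123
July 12 – December 31, 2022: 173 days at 1.8% → €6,081,000 × 1.8% × 173/365 = €51,880.0932
Total = €85,467.2055

€85,467.21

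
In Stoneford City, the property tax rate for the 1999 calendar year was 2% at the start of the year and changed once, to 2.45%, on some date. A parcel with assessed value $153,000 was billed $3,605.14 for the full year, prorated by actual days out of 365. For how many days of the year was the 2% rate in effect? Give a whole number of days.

Let d = days at the first rate; then 365 − d days at the second rate.
$153,000 × [2%·d + 2.45%·(365−d)] / 365 = $3,605.14
Solving gives d = 76, so the new rate took effect on 18 March 1999.

76 days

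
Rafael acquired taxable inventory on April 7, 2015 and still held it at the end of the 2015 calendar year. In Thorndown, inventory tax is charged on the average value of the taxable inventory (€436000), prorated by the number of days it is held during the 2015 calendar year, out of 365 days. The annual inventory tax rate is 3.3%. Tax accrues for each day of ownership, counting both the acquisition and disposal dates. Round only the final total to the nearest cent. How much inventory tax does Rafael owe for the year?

Days held (April 7 – December 31, 2015): 269 out of 365
Tax = €436000 × 3.3% × 269/365 = €10603.7589

€10603.76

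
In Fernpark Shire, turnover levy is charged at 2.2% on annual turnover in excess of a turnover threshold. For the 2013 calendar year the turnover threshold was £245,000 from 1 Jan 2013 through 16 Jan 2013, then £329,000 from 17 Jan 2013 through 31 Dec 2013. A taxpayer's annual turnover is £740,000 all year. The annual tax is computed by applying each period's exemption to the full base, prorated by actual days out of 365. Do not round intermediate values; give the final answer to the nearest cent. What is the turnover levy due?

1 Jan – 16 Jan 2013: 16 days, exemption £245,000 → (£740,000 − £245,000) × 2.2% × 16/365 = £477.3699
17 Jan – 31 Dec 2013: 349 days, exemption £329,000 → (£740,000 − £329,000) × 2.2% × 349/365 = £8,645.6384
Total = £9,123.0082

£9,123.01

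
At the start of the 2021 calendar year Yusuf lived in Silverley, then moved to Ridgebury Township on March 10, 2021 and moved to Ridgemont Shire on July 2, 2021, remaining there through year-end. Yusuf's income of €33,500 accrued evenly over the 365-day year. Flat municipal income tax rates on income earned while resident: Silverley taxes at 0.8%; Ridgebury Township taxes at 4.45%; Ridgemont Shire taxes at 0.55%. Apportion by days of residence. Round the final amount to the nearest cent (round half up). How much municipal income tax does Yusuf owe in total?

€607.91

Silverley, January 1 – March 9, 2021: 68 days → €33,500 × 0.8% × 68/365 = €49.9288
Ridgebury Township, March 10 – July 1, 2021: 114 days → €33,500 × 4.45% × 114/365 = €465.6041
Ridgemont Shire, July 2 – December 31, 2021: 183 days → €33,500 × 0.55% × 183/365 = €92.3774
Total = €607.9103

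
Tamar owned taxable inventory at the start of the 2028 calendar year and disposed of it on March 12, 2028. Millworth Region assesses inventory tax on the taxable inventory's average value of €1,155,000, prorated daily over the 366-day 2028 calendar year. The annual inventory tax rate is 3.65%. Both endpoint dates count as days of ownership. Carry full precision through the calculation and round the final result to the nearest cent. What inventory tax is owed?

Days held (January 1 – March 12, 2028): 72 out of 366
Tax = €1,155,000 × 3.65% × 72/366 = €8,293.2787

€8,293.28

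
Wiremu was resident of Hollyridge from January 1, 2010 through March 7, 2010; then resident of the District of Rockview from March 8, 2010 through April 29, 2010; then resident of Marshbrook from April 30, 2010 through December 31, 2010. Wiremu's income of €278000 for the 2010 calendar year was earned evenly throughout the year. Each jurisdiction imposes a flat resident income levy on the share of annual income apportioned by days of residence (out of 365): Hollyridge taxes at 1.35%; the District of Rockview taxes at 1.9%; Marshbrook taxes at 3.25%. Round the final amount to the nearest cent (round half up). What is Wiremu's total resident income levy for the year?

Hollyridge, January 1 – March 7, 2010: 66 days → €278000 × 1.35% × 66/365 = €678.6247
The District of Rockview, March 8 – April 29, 2010: 53 days → €278000 × 1.9% × 53/365 = €766.9753
Marshbrook, April 30 – December 31, 2010: 246 days → €278000 × 3.25% × 246/365 = €6089.3425
Total = €7534.9425

€7534.94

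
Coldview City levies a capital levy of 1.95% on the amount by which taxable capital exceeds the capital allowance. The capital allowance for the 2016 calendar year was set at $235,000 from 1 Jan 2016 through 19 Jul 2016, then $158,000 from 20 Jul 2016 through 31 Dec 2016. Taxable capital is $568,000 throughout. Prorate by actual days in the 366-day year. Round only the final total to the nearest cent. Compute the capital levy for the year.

1 Jan – 19 Jul 2016: 201 days, exemption $235,000 → ($568,000 − $235,000) × 1.95% × 201/366 = $3,566.1025
20 Jul – 31 Dec 2016: 165 days, exemption $158,000 → ($568,000 − $158,000) × 1.95% × 165/366 = $3,604.3033
Total = $7,170.4057

$7,170.41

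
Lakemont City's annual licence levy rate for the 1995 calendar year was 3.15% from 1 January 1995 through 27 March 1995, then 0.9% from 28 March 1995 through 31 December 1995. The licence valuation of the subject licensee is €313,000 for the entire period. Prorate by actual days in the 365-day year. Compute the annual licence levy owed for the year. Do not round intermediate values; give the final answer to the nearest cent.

€4,476.33

1 January – 27 March 1995: 86 days at 3.15% → €313,000 × 3.15% × 86/365 = €2,323.0603
28 March – 31 December 1995: 279 days at 0.9% → €313,000 × 0.9% × 279/365 = €2,153.2685
Total = €4,476.3288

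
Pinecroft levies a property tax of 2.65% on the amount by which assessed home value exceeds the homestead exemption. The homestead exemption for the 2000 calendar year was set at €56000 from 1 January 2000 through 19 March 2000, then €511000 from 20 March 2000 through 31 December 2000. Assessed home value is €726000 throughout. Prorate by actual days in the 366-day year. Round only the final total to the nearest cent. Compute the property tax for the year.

€8300.08

1 January – 19 March 2000: 79 days, exemption €56000 → (€726000 − €56000) × 2.65% × 79/366 = €3832.3634
20 March – 31 December 2000: 287 days, exemption €511000 → (€726000 − €511000) × 2.65% × 287/366 = €4467.7117
Total = €8300.0751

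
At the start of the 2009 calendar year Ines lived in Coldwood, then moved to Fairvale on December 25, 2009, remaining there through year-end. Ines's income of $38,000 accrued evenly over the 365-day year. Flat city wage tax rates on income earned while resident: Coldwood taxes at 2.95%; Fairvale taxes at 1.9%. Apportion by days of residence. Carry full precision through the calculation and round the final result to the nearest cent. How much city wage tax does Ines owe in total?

Coldwood, January 1 – December 24, 2009: 358 days → $38,000 × 2.95% × 358/365 = $1,099.5014
Fairvale, December 25 – December 31, 2009: 7 days → $38,000 × 1.9% × 7/365 = $13.8466
Total = $1,113.3479

$1,113.35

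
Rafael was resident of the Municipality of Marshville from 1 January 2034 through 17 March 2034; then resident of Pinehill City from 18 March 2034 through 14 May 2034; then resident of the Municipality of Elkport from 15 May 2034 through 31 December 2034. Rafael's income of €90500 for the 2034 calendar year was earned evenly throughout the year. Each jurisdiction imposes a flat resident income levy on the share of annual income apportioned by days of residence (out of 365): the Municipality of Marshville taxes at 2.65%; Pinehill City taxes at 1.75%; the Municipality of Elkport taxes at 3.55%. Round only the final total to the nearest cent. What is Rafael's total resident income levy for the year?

€2784.30

The Municipality of Marshville, 1 January – 17 March 2034: 76 days → €90500 × 2.65% × 76/365 = €499.3616
Pinehill City, 18 March – 14 May 2034: 58 days → €90500 × 1.75% × 58/365 = €251.6644
The Municipality of Elkport, 15 May – 31 December 2034: 231 days → €90500 × 3.55% × 231/365 = €2033.2747
Total = €2784.3007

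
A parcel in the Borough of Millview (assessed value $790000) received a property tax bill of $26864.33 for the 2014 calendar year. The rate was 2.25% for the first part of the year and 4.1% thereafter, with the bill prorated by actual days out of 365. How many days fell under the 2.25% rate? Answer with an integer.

138 days

Let d = days at the first rate; then 365 − d days at the second rate.
$790000 × [2.25%·d + 4.1%·(365−d)] / 365 = $26864.33
Solving gives d = 138, so the new rate took effect on 19 May 2014.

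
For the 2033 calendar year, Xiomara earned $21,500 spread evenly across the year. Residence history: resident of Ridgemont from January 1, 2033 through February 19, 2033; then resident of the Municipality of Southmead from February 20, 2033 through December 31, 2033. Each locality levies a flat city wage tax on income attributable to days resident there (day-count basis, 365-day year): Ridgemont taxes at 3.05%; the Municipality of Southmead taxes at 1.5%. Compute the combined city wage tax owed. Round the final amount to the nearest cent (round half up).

Ridgemont, January 1 – February 19, 2033: 50 days → $21,500 × 3.05% × 50/365 = $89.8288
The Municipality of Southmead, February 20 – December 31, 2033: 315 days → $21,500 × 1.5% × 315/365 = $278.3219
Total = $368.1507

$368.15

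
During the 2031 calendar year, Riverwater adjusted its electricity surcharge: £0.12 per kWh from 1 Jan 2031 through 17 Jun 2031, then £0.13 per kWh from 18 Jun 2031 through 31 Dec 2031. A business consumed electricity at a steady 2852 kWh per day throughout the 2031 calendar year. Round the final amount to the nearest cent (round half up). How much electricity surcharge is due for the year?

1 Jan – 17 Jun 2031: 168 days × 2852 kWh/day = 479,136 kWh at £0.12/kWh → £57,496.32
18 Jun – 31 Dec 2031: 197 days × 2852 kWh/day = 561,844 kWh at £0.13/kWh → £73,039.72

£130,536.04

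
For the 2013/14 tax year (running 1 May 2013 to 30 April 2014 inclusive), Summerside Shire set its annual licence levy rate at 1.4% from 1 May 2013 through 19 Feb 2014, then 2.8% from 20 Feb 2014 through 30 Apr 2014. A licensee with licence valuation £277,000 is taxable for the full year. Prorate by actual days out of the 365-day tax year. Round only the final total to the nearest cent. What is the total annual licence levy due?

£4,621.73

1 May 2013 – 19 Feb 2014: 295 days at 1.4% → £277,000 × 1.4% × 295/365 = £3,134.2740
20 Feb – 30 Apr 2014: 70 days at 2.8% → £277,000 × 2.8% × 70/365 = £1,487.4521
Total = £4,621.7260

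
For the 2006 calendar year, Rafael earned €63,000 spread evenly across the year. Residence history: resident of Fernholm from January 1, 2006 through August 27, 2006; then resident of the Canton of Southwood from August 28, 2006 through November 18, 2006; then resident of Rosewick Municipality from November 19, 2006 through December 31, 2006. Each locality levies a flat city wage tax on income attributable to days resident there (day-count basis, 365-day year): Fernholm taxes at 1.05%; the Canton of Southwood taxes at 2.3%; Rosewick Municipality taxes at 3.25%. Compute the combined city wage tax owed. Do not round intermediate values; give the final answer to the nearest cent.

€1,003.86

Fernholm, January 1 – August 27, 2006: 239 days → €63,000 × 1.05% × 239/365 = €433.1466
The Canton of Southwood, August 28 – November 18, 2006: 83 days → €63,000 × 2.3% × 83/365 = €329.4986
Rosewick Municipality, November 19 – December 31, 2006: 43 days → €63,000 × 3.25% × 43/365 = €241.2123
Total = €1,003.8575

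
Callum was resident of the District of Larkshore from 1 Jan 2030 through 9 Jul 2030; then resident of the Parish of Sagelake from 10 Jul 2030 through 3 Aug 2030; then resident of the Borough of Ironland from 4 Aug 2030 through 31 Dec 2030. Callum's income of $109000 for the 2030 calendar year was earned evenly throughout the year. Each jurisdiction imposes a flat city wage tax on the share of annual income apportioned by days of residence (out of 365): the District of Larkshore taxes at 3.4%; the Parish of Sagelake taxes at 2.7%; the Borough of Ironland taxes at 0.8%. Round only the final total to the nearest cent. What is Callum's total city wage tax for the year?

$2489.08

The District of Larkshore, 1 Jan – 9 Jul 2030: 190 days → $109000 × 3.4% × 190/365 = $1929.1507
The Parish of Sagelake, 10 Jul – 3 Aug 2030: 25 days → $109000 × 2.7% × 25/365 = $201.5753
The Borough of Ironland, 4 Aug – 31 Dec 2030: 150 days → $109000 × 0.8% × 150/365 = $358.3562
Total = $2489.0822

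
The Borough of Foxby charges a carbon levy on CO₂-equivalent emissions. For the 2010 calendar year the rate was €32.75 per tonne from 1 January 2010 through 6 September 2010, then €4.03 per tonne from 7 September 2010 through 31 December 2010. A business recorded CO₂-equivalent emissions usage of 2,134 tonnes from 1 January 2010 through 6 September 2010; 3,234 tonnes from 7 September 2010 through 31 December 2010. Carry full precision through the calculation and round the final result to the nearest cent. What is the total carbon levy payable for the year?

1 January – 6 September 2010: 2,134 tonnes at €32.75/tonne → €69,888.50
7 September – 31 December 2010: 3,234 tonnes at €4.03/tonne → €13,033.02

€82,921.52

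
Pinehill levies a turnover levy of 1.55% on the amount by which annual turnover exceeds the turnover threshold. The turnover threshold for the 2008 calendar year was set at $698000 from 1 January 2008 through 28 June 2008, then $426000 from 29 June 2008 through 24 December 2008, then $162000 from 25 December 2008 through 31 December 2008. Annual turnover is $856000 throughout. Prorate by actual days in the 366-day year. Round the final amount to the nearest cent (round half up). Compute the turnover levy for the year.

1 January – 28 June 2008: 180 days, exemption $698000 → ($856000 − $698000) × 1.55% × 180/366 = $1204.4262
29 June – 24 December 2008: 179 days, exemption $426000 → ($856000 − $426000) × 1.55% × 179/366 = $3259.6585
25 December – 31 December 2008: 7 days, exemption $162000 → ($856000 − $162000) × 1.55% × 7/366 = $205.7350
Total = $4669.8197

$4669.82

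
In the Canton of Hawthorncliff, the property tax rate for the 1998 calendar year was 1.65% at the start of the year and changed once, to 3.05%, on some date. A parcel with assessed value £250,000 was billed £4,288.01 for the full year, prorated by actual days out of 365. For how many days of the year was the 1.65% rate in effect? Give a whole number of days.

348 days

Let d = days at the first rate; then 365 − d days at the second rate.
£250,000 × [1.65%·d + 3.05%·(365−d)] / 365 = £4,288.01
Solving gives d = 348, so the new rate took effect on 15 Dec 1998.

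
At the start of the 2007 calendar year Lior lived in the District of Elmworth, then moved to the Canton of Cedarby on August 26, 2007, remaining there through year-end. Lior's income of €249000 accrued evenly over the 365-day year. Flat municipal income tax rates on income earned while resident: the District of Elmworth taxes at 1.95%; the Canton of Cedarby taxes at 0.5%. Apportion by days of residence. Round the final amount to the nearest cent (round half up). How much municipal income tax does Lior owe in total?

The District of Elmworth, January 1 – August 25, 2007: 237 days → €249000 × 1.95% × 237/365 = €3152.7493
The Canton of Cedarby, August 26 – December 31, 2007: 128 days → €249000 × 0.5% × 128/365 = €436.6027
Total = €3589.3521

€3589.35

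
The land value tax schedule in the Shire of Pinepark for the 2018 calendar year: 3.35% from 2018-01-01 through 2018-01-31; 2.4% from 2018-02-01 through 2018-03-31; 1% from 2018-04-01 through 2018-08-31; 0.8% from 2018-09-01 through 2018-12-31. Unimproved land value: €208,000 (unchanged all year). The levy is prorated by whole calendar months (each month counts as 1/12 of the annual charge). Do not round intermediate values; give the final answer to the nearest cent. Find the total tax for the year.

2018-01-01 to 2018-01-31: 1 month at 3.35% → €208,000 × 3.35% × 1/12 = €580.6667
2018-02-01 to 2018-03-31: 2 months at 2.4% → €208,000 × 2.4% × 2/12 = €832.0000
2018-04-01 to 2018-08-31: 5 months at 1% → €208,000 × 1% × 5/12 = €866.6667
2018-09-01 to 2018-12-31: 4 months at 0.8% → €208,000 × 0.8% × 4/12 = €554.6667
Total = €2,834.0000

€2,834.00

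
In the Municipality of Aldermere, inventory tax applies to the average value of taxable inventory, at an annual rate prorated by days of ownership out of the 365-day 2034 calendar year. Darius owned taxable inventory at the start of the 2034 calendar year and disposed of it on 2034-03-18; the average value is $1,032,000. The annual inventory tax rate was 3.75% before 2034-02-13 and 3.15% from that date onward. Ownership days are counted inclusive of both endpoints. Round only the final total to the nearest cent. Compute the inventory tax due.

$7,587.32

2034-01-01 to 2034-02-12: 43 days at 3.75% → $1,032,000 × 3.75% × 43/365 = $4,559.1781
2034-02-13 to 2034-03-18: 34 days at 3.15% → $1,032,000 × 3.15% × 34/365 = $3,028.1425
Total = $7,587.3205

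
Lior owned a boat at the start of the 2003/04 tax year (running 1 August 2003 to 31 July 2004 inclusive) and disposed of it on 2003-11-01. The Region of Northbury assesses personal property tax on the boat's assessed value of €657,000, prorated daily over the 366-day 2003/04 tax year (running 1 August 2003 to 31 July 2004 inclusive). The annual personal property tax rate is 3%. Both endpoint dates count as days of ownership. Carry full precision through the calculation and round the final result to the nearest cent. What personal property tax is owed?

Days held (2003-08-01 to 2003-11-01): 93 out of 366
Tax = €657,000 × 3% × 93/366 = €5,008.2787

€5,008.28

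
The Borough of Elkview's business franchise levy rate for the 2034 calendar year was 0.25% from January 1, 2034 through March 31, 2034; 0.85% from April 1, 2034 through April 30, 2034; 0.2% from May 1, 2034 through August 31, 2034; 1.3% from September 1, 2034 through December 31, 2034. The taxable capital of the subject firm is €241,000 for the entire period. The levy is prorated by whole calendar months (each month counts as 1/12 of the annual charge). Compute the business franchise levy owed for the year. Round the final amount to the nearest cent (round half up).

January 1 – March 31, 2034: 3 months at 0.25% → €241,000 × 0.25% × 3/12 = €150.6250
April 1 – April 30, 2034: 1 month at 0.85% → €241,000 × 0.85% × 1/12 = €170.7083
May 1 – August 31, 2034: 4 months at 0.2% → €241,000 × 0.2% × 4/12 = €160.6667
September 1 – December 31, 2034: 4 months at 1.3% → €241,000 × 1.3% × 4/12 = €1,044.3333
Total = €1,526.3333

€1,526.33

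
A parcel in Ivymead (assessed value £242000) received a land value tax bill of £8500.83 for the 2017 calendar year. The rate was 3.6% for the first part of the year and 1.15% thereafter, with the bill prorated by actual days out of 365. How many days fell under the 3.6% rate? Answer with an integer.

352 days

Let d = days at the first rate; then 365 − d days at the second rate.
£242000 × [3.6%·d + 1.15%·(365−d)] / 365 = £8500.83
Solving gives d = 352, so the new rate took effect on 19 December 2017.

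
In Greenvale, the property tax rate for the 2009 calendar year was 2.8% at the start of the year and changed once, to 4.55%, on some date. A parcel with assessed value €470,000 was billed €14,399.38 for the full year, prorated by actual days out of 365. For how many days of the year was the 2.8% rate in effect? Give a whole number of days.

Let d = days at the first rate; then 365 − d days at the second rate.
€470,000 × [2.8%·d + 4.55%·(365−d)] / 365 = €14,399.38
Solving gives d = 310, so the new rate took effect on 7 November 2009.

310 days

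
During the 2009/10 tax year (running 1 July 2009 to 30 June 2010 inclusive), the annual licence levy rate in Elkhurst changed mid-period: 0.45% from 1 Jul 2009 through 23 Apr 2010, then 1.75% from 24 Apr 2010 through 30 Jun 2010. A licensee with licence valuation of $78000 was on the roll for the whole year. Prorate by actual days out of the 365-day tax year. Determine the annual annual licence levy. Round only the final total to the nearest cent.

1 Jul 2009 – 23 Apr 2010: 297 days at 0.45% → $78000 × 0.45% × 297/365 = $285.6082
24 Apr – 30 Jun 2010: 68 days at 1.75% → $78000 × 1.75% × 68/365 = $254.3014
Total = $539.9096

$539.91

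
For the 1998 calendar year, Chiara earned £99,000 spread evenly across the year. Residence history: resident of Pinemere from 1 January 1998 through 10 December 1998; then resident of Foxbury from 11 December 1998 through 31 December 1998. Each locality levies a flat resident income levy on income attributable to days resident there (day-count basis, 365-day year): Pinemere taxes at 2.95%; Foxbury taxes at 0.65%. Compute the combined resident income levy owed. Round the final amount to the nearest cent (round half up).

Pinemere, 1 January – 10 December 1998: 344 days → £99,000 × 2.95% × 344/365 = £2,752.4712
Foxbury, 11 December – 31 December 1998: 21 days → £99,000 × 0.65% × 21/365 = £37.0233
Total = £2,789.4945

£2,789.49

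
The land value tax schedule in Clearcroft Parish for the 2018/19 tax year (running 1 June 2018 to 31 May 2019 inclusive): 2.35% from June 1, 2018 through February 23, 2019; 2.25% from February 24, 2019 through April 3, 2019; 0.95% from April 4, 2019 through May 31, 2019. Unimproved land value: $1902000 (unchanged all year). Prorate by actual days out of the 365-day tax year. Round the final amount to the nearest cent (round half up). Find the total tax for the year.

June 1, 2018 – February 23, 2019: 268 days at 2.35% → $1902000 × 2.35% × 268/365 = $32818.6192
February 24 – April 3, 2019: 39 days at 2.25% → $1902000 × 2.25% × 39/365 = $4572.6164
April 4 – May 31, 2019: 58 days at 0.95% → $1902000 × 0.95% × 58/365 = $2871.2384
Total = $40262.4740

$40262.47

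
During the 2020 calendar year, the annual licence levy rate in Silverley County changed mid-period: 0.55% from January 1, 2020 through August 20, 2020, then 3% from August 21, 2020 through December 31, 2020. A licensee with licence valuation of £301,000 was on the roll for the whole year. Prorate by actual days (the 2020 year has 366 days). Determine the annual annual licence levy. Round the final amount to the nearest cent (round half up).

January 1 – August 20, 2020: 233 days at 0.55% → £301,000 × 0.55% × 233/366 = £1,053.9112
August 21 – December 31, 2020: 133 days at 3% → £301,000 × 3% × 133/366 = £3,281.3934
Total = £4,335.3046

£4,335.30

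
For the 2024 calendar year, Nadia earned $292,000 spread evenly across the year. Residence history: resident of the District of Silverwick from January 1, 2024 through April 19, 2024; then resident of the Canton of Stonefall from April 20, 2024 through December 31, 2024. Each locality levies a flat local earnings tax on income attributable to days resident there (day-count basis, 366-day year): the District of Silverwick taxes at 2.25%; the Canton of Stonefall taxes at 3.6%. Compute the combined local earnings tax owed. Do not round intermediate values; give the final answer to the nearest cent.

The District of Silverwick, January 1 – April 19, 2024: 110 days → $292,000 × 2.25% × 110/366 = $1,974.5902
The Canton of Stonefall, April 20 – December 31, 2024: 256 days → $292,000 × 3.6% × 256/366 = $7,352.6557
Total = $9,327.2459

$9,327.25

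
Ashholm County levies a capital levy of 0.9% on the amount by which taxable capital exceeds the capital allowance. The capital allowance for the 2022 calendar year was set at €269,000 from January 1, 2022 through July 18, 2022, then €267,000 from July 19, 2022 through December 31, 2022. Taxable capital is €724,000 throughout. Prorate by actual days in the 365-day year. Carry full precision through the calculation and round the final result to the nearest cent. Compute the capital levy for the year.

€4,103.19

January 1 – July 18, 2022: 199 days, exemption €269,000 → (€724,000 − €269,000) × 0.9% × 199/365 = €2,232.6164
July 19 – December 31, 2022: 166 days, exemption €267,000 → (€724,000 − €267,000) × 0.9% × 166/365 = €1,870.5699
Total = €4,103.1863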